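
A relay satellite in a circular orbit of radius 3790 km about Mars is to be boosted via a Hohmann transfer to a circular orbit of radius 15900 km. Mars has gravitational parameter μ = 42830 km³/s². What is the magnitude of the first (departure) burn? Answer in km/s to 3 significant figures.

Δv₁ = 0.910 km/s

The Hohmann ellipse has a_t = (r₁ + r₂)/2 = 9845 km.
On the circular orbit at r = 3790 km, v_c = √(μ/r) = 3.36166 km/s.
Vis-viva on the transfer ellipse at r = 3790 km gives v_t = √[μ(2/r − 1/a_t)] = 4.27214 km/s.
Δv₁ = |v_t − v_c| = |4.27214 − 3.36166| = 0.9105 km/s.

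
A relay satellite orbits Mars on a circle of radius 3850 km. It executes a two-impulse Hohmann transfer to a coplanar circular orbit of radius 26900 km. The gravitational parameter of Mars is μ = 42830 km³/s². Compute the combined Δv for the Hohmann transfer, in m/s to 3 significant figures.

Δv = 1710 m/s

Transfer-ellipse semi-major axis a_t = (r₁ + r₂)/2 = (3850 + 26900)/2 = 15375 km.
At r₁ the circular-orbit speed is v₁ = √(μ/r₁) = 3.3354 km/s.
Transfer-orbit speed at r₁ (v² = μ(2/r − 1/a)): v_p = √[μ(2/r₁ − 1/a_t)] = 4.4118 km/s.
First burn Δv₁ = |v_p − v₁| = 1.0764 km/s.
Circular speed at r₂: v₂ = √(μ/r₂) = 1.26182 km/s.
Transfer-orbit speed at r₂: v_a = √[μ(2/r₂ − 1/a_t)] = 0.631423 km/s.
Second burn Δv₂ = |v₂ − v_a| = 0.63040 km/s.
Total Δv = Δv₁ + Δv₂ = 1.707 km/s.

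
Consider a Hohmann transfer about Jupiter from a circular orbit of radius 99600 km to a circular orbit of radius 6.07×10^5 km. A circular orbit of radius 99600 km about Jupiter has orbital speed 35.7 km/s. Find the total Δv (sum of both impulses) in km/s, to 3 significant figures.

From the circular-orbit relation v² = μ/r at r = 99600 km: μ = v²r = (35.7)² × 99600 = 1.26939×10^8 km³/s².
The Hohmann ellipse has a_t = (r₁ + r₂)/2 = 3.533×10^5 km.
At r₁ the circular-orbit speed is v₁ = √(μ/r₁) = 35.700 km/s.
Transfer-orbit speed at r₁ (v² = μ(2/r − 1/a)): v_p = √[μ(2/r₁ − 1/a_t)] = 46.794 km/s.
First burn Δv₁ = |v_p − v₁| = 11.094 km/s.
At r₂, v₂ = √(μ/r₂) = 14.46117 km/s.
Transfer-orbit speed at r₂: v_a = √[μ(2/r₂ − 1/a_t)] = 7.678235 km/s.
Second burn Δv₂ = |v₂ − v_a| = 6.7829 km/s.
Total Δv = Δv₁ + Δv₂ = 17.88 km/s.

Δv = 17.9 km/s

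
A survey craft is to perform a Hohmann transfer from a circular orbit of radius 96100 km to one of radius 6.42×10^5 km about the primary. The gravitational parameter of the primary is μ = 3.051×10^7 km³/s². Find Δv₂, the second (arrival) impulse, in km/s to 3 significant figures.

Semi-major axis of the transfer orbit: a_t = (96100 + 6.420×10^5)/2 = 3.6905×10^5 km.
Circular speed at r = 6.420×10^5 km: v_c = √(μ/r) = 6.894 km/s.
Transfer-orbit speed at the same r (vis-viva, a = a_t): v_t = √[μ(2/r − 1/a_t)] = 3.518 km/s.
Δv₂ = |v_t − v_c| = |3.518 − 6.894| = 3.376 km/s.

Δv₂ = 3.38 km/s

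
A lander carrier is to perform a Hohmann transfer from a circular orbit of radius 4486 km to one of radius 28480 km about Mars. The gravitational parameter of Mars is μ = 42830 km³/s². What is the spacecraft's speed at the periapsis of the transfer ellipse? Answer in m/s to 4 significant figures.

Semi-major axis of the transfer orbit: a_t = (4486 + 28480)/2 = 16483 km.
The periapsis of the transfer ellipse is at r = 4486 km.
From the vis-viva equation, v = √[μ(2/r − 1/a_t)] = 4.062 km/s.

v = 4062 m/s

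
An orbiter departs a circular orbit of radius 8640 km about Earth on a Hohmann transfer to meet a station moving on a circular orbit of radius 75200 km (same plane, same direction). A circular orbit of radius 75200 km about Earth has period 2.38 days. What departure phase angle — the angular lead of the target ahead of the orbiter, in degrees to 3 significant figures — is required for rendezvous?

φ = 105°

From Kepler's third law T² = 4π²r³/μ at r = 75200 km, T = 2.38 days = 2.38 × 86400 s = 2.05632×10^5 s: μ = 4π²r³/T² = 3.97038×10^5 km³/s².
Transfer-ellipse semi-major axis a_t = (r₁ + r₂)/2 = (8640 + 75200)/2 = 41920 km.
Transfer time t = π√(a_t³/μ) = 42792.3 s.
Target angular speed ω₂ = √(μ/r₂³) = 3.05555×10^-5 rad/s.
Angle swept by the target during transfer: ω₂·t = 1.30754 rad = 74.92°.
Arrival is 180° from departure on the ellipse, so φ = 180° − 74.92° = 105°.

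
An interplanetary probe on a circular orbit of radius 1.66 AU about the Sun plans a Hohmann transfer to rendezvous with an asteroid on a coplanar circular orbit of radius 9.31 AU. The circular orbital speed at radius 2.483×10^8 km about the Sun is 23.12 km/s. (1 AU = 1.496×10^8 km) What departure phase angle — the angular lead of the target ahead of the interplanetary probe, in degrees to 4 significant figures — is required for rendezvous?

φ = 98.60°

From the circular-orbit relation v² = μ/r at r = 2.483×10^8 km: μ = v²r = (23.12)² × 2.483×10^8 = 1.32725×10^11 km³/s².
In km: r₁ = 1.66 × 1.496×10^8 = 2.48336×10^8 km; r₂ = 9.31 × 1.496×10^8 = 1.392776×10^9 km.
The Hohmann ellipse has a_t = (r₁ + r₂)/2 = 8.20556×10^8 km.
The half-period of the transfer ellipse is t = π√(a_t³/μ) = 2.027×10^8 s.
The target's mean motion on its circular orbit is ω₂ = √(μ/r₂³) = 7.009×10^-9 rad/s.
Angle swept by the target during transfer: ω₂·t = 1.4207 rad = 81.40°.
Arrival is 180° from departure on the ellipse, so φ = 180° − 81.40° = 98.60°.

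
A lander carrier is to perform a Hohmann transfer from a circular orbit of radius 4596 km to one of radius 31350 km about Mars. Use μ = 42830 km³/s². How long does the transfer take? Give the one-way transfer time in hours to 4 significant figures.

The Hohmann ellipse has a_t = (r₁ + r₂)/2 = 17973 km.
By Kepler's third law the transfer-orbit period is T = 2π√(a_t³/μ), so t = T/2 = 36580 s.
Converting: 36580 s ÷ 3600 s/hour = 10.16 hours.

t = 10.16 hours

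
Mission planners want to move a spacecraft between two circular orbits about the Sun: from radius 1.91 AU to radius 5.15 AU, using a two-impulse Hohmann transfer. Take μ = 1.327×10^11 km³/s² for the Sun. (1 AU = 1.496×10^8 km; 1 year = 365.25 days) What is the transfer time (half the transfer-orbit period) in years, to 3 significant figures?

In km: r₁ = 1.91 × 1.496×10^8 = 2.85736×10^8 km; r₂ = 5.15 × 1.496×10^8 = 7.7044×10^8 km.
Transfer-ellipse semi-major axis a_t = (r₁ + r₂)/2 = (2.85736×10^8 + 7.7044×10^8)/2 = 5.28088×10^8 km.
Transfer time t = π√(a_t³/μ) = π√((5.28088×10^8)³ / 1.327×10^11) = 1.047×10^8 s.
Converting: 1.047×10^8 s ÷ 3.15576×10^7 s/year (365.25 × 86400) = 3.32 years.

t = 3.32 years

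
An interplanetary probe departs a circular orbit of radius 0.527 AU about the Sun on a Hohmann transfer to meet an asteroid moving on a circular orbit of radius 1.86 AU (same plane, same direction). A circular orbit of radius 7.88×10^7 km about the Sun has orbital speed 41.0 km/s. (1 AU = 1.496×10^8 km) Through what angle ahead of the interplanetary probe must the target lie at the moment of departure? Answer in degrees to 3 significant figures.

From the circular-orbit relation v² = μ/r at r = 7.88×10^7 km: μ = v²r = (41.0)² × 7.88×10^7 = 1.32463×10^11 km³/s².
In km: r₁ = 0.527 × 1.496×10^8 = 7.88392×10^7 km; r₂ = 1.86 × 1.496×10^8 = 2.78256×10^8 km.
The Hohmann ellipse has a_t = (r₁ + r₂)/2 = 1.785476×10^8 km.
Transfer time t = π√(a_t³/μ) = 2.0594×10^7 s.
Target angular speed ω₂ = √(μ/r₂³) = 7.8412×10^-8 rad/s.
Angle swept by the target during transfer: ω₂·t = 1.6148 rad = 92.52°.
Arrival is 180° from departure on the ellipse, so φ = 180° − 92.52° = 87.5°.

φ = 87.5°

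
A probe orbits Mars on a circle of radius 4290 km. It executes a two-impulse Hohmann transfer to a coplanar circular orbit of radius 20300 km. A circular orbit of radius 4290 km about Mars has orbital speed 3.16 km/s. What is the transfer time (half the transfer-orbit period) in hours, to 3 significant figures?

From the circular-orbit relation v² = μ/r at r = 4290 km: μ = v²r = (3.16)² × 4290 = 42838.2 km³/s².
Transfer-ellipse semi-major axis a_t = (r₁ + r₂)/2 = (4290 + 20300)/2 = 12295 km.
Transfer time t = π√(a_t³/μ) = π√((12295)³ / 42838.2) = 20690 s.
Converting: 20690 s ÷ 3600 s/hour = 5.75 hours.

t = 5.75 hours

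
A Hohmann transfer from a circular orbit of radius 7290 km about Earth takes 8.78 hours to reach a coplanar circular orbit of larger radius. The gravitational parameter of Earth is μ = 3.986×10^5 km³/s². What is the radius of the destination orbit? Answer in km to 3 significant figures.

Transfer time t = 8.78 hours = 31608 s, and t = π√(a_t³/μ).
So a_t = (μ t²/π²)^(1/3) = (3.986×10^5 × (31608)² / π²)^(1/3) = 34299 km.
Since a_t = (r₁ + r₂)/2, r₂ = 2a_t − r₁ = 2×34299 − 7290 = 61308 km.

r₂ = 61300 km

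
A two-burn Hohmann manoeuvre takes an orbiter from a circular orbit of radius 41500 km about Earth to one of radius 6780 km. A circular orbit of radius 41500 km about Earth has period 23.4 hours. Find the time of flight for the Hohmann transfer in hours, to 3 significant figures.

From Kepler's third law T² = 4π²r³/μ at r = 41500 km, T = 23.4 hours = 23.4 × 3600 s = 84240 s: μ = 4π²r³/T² = 3.97619×10^5 km³/s².
The Hohmann ellipse has a_t = (r₁ + r₂)/2 = 24140 km.
Transfer time t = π√(a_t³/μ) = π√((24140)³ / 3.97619×10^5) = 18690 s.
Converting: 18690 s ÷ 3600 s/hour = 5.19 hours.

t = 5.19 hours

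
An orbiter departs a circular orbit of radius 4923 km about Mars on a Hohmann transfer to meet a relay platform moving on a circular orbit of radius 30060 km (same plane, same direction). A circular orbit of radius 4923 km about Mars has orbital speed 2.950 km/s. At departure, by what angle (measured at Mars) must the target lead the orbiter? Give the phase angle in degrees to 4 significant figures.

From the circular-orbit relation v² = μ/r at r = 4923 km: μ = v²r = (2.950)² × 4923 = 42842.4 km³/s².
Semi-major axis of the transfer orbit: a_t = (4923 + 30060)/2 = 17491.5 km.
The half-period of the transfer ellipse is t = π√(a_t³/μ) = 35112 s.
Target angular speed ω₂ = √(μ/r₂³) = 3.9715×10^-5 rad/s.
Angle swept by the target during transfer: ω₂·t = 1.3945 rad = 79.90°.
Arrival is 180° from departure on the ellipse, so φ = 180° − 79.90° = 100.1°.

φ = 100.1°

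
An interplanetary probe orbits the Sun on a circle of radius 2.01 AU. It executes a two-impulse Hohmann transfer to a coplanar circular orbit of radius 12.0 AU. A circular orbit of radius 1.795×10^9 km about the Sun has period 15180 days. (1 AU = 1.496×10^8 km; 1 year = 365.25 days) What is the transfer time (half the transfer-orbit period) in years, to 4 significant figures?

t = 9.270 years

From Kepler's third law T² = 4π²r³/μ at r = 1.795×10^9 km, T = 15180 days = 15180 × 86400 s = 1.311552×10^9 s: μ = 4π²r³/T² = 1.32734×10^11 km³/s².
In km: r₁ = 2.01 × 1.496×10^8 = 3.00696×10^8 km; r₂ = 12.0 × 1.496×10^8 = 1.7952×10^9 km.
The Hohmann ellipse has a_t = (r₁ + r₂)/2 = 1.047948×10^9 km.
Half the transfer-orbit period gives t = π√(a_t³/μ) = 2.9253×10^8 s.
Converting: 2.9253×10^8 s ÷ 3.15576×10^7 s/year (365.25 × 86400) = 9.270 years.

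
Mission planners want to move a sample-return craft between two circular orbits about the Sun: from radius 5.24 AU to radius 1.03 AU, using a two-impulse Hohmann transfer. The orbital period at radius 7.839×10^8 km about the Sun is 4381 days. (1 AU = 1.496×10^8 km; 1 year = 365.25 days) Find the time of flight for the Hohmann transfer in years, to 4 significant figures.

t = 2.775 years

From Kepler's third law T² = 4π²r³/μ at r = 7.839×10^8 km, T = 4381 days = 4381 × 86400 s = 3.785184×10^8 s: μ = 4π²r³/T² = 1.32730×10^11 km³/s².
In km: r₁ = 5.24 × 1.496×10^8 = 7.83904×10^8 km; r₂ = 1.03 × 1.496×10^8 = 1.54088×10^8 km.
Semi-major axis of the transfer orbit: a_t = (7.83904×10^8 + 1.54088×10^8)/2 = 4.68996×10^8 km.
Half the transfer-orbit period gives t = π√(a_t³/μ) = 8.758×10^7 s.
Converting: 8.758×10^7 s ÷ 3.15576×10^7 s/year (365.25 × 86400) = 2.775 years.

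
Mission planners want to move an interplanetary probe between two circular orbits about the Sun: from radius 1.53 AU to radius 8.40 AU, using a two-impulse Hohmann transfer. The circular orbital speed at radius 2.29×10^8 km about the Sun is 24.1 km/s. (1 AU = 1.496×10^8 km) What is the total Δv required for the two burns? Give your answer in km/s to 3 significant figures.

Δv = 11.8 km/s

From the circular-orbit relation v² = μ/r at r = 2.29×10^8 km: μ = v²r = (24.1)² × 2.29×10^8 = 1.33005×10^11 km³/s².
In km: r₁ = 1.53 × 1.496×10^8 = 2.28888×10^8 km; r₂ = 8.40 × 1.496×10^8 = 1.25664×10^9 km.
Semi-major axis of the transfer orbit: a_t = (2.28888×10^8 + 1.25664×10^9)/2 = 7.42764×10^8 km.
At r₁ the circular-orbit speed is v₁ = √(μ/r₁) = 24.106 km/s.
Transfer-orbit speed at r₁ (vis-viva): v_p = √[μ(2/r₁ − 1/a_t)] = 31.355 km/s.
First burn Δv₁ = |v_p − v₁| = 7.249 km/s.
Circular speed at r₂: v₂ = √(μ/r₂) = 10.288 km/s.
Transfer-orbit speed at r₂: v_a = √[μ(2/r₂ − 1/a_t)] = 5.7110 km/s.
Second burn Δv₂ = |v₂ − v_a| = 4.577 km/s.
Δv = Δv₁ + Δv₂ = 7.249 + 4.577 = 11.83 km/s.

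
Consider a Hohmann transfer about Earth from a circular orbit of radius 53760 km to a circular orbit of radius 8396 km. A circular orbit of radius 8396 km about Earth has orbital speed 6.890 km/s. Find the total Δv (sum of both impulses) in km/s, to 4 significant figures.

Δv = 3.480 km/s

From the circular-orbit relation v² = μ/r at r = 8396 km: μ = v²r = (6.890)² × 8396 = 3.98576×10^5 km³/s².
Semi-major axis of the transfer orbit: a_t = (53760 + 8396)/2 = 31078 km.
At r₁ the circular-orbit speed is v₁ = √(μ/r₁) = 2.723 km/s.
On the transfer ellipse at r₁, vis-viva equation gives v_a = √[μ(2/r₁ − 1/a_t)] = 1.415 km/s.
First burn Δv₁ = |v_a − v₁| = 1.308 km/s.
At r₂, v₂ = √(μ/r₂) = 6.890 km/s.
Transfer-orbit speed at r₂: v_p = √[μ(2/r₂ − 1/a_t)] = 9.062 km/s.
Second burn Δv₂ = |v₂ − v_p| = 2.172 km/s.
Total Δv = Δv₁ + Δv₂ = 3.480 km/s.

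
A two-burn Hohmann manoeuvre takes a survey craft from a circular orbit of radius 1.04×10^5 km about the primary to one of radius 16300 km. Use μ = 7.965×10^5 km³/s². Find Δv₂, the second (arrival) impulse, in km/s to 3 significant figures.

Δv₂ = 2.20 km/s

Semi-major axis of the transfer orbit: a_t = (1.040×10^5 + 16300)/2 = 60150 km.
Circular speed at r = 16300 km: v_c = √(μ/r) = 6.9904 km/s.
Vis-viva on the transfer ellipse at r = 16300 km gives v_t = √[μ(2/r − 1/a_t)] = 9.1917 km/s.
Δv₂ = |v_t − v_c| = |9.1917 − 6.9904| = 2.201 km/s.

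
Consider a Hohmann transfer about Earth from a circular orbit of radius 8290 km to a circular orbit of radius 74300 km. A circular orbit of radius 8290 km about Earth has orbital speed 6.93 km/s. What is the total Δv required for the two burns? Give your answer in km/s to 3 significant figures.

From the circular-orbit relation v² = μ/r at r = 8290 km: μ = v²r = (6.93)² × 8290 = 3.98126×10^5 km³/s².
The Hohmann ellipse has a_t = (r₁ + r₂)/2 = 41295 km.
Circular speed at r₁: v₁ = √(μ/r₁) = √(3.98126×10^5/8290) = 6.9300 km/s.
On the transfer ellipse at r₁, v² = μ(2/r − 1/a) gives v_p = √[μ(2/r₁ − 1/a_t)] = 9.2956 km/s.
First burn Δv₁ = |v_p − v₁| = 2.3656 km/s.
Circular speed at r₂: v₂ = √(μ/r₂) = 2.314814 km/s.
Transfer-orbit speed at r₂: v_a = √[μ(2/r₂ − 1/a_t)] = 1.037157 km/s.
Second burn Δv₂ = |v₂ − v_a| = 1.2777 km/s.
Δv = Δv₁ + Δv₂ = 2.3656 + 1.2777 = 3.643 km/s.

Δv = 3.64 km/s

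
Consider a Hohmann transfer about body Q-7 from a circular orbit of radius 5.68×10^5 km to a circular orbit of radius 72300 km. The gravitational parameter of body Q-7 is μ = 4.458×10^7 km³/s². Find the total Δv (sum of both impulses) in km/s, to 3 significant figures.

Transfer-ellipse semi-major axis a_t = (r₁ + r₂)/2 = (5.680×10^5 + 72300)/2 = 3.2015×10^5 km.
At r₁ the circular-orbit speed is v₁ = √(μ/r₁) = 8.859 km/s.
On the transfer ellipse at r₁, v² = μ(2/r − 1/a) gives v_a = √[μ(2/r₁ − 1/a_t)] = 4.210 km/s.
First burn Δv₁ = |v_a − v₁| = 4.649 km/s.
At r₂, v₂ = √(μ/r₂) = 24.831 km/s.
Transfer-orbit speed at r₂: v_p = √[μ(2/r₂ − 1/a_t)] = 33.075 km/s.
Second burn Δv₂ = |v₂ − v_p| = 8.244 km/s.
Δv = Δv₁ + Δv₂ = 4.649 + 8.244 = 12.89 km/s.

Δv = 12.9 km/s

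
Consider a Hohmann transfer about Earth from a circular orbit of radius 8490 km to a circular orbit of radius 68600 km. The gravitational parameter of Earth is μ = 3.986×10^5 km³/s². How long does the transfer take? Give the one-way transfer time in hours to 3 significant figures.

Semi-major axis of the transfer orbit: a_t = (8490 + 68600)/2 = 38545 km.
Transfer time t = π√(a_t³/μ) = π√((38545)³ / 3.986×10^5) = 37660 s.
Converting: 37660 s ÷ 3600 s/hour = 10.5 hours.

t = 10.5 hours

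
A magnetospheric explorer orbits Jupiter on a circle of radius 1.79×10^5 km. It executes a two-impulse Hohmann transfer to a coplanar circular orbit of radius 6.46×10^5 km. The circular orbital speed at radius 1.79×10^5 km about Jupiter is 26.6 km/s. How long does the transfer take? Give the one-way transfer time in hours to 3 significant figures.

From the circular-orbit relation v² = μ/r at r = 1.79×10^5 km: μ = v²r = (26.6)² × 1.79×10^5 = 1.26653×10^8 km³/s².
Semi-major axis of the transfer orbit: a_t = (1.790×10^5 + 6.460×10^5)/2 = 4.125×10^5 km.
Half the transfer-orbit period gives t = π√(a_t³/μ) = 73960 s.
Converting: 73960 s ÷ 3600 s/hour = 20.5 hours.

t = 20.5 hours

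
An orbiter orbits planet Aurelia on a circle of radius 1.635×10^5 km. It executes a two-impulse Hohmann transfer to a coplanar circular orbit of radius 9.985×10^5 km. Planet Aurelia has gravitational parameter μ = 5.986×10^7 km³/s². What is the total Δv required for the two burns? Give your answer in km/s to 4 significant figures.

Semi-major axis of the transfer orbit: a_t = (1.635×10^5 + 9.985×10^5)/2 = 5.810×10^5 km.
Circular speed at r₁: v₁ = √(μ/r₁) = √(5.986×10^7/1.635×10^5) = 19.13 km/s.
Transfer-orbit speed at r₁ (v² = μ(2/r − 1/a)): v_p = √[μ(2/r₁ − 1/a_t)] = 25.08 km/s.
First burn Δv₁ = |v_p − v₁| = 5.950 km/s.
Circular speed at r₂: v₂ = √(μ/r₂) = 7.7427 km/s.
Transfer-orbit speed at r₂: v_a = √[μ(2/r₂ − 1/a_t)] = 4.1074 km/s.
Second burn Δv₂ = |v₂ − v_a| = 3.635 km/s.
Δv = Δv₁ + Δv₂ = 5.950 + 3.635 = 9.585 km/s.

Δv = 9.585 km/s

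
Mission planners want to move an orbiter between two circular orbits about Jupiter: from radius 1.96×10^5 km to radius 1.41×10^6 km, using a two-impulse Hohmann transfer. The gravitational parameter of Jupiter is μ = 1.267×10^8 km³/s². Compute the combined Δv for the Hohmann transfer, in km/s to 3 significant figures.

Δv = 13.1 km/s

Semi-major axis of the transfer orbit: a_t = (1.960×10^5 + 1.410×10^6)/2 = 8.030×10^5 km.
Circular speed at r₁: v₁ = √(μ/r₁) = √(1.267×10^8/1.960×10^5) = 25.425 km/s.
Transfer-orbit speed at r₁ (vis-viva): v_p = √[μ(2/r₁ − 1/a_t)] = 33.691 km/s.
First burn Δv₁ = |v_p − v₁| = 8.266 km/s.
Circular speed at r₂: v₂ = √(μ/r₂) = 9.479 km/s.
Transfer-orbit speed at r₂: v_a = √[μ(2/r₂ − 1/a_t)] = 4.683 km/s.
Second burn Δv₂ = |v₂ − v_a| = 4.796 km/s.
Total Δv = Δv₁ + Δv₂ = 13.06 km/s.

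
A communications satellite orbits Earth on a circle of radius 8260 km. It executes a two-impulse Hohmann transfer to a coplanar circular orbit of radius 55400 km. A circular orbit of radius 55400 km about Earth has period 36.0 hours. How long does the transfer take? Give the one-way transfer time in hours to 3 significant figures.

t = 7.84 hours

From Kepler's third law T² = 4π²r³/μ at r = 55400 km, T = 36.0 hours = 36.0 × 3600 s = 1.296×10^5 s: μ = 4π²r³/T² = 3.99649×10^5 km³/s².
Semi-major axis of the transfer orbit: a_t = (8260 + 55400)/2 = 31830 km.
By Kepler's third law the transfer-orbit period is T = 2π√(a_t³/μ), so t = T/2 = 28220 s.
Converting: 28220 s ÷ 3600 s/hour = 7.84 hours.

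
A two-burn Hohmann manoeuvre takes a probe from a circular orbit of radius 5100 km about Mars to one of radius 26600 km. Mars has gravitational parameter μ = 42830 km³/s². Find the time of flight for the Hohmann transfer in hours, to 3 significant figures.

Semi-major axis of the transfer orbit: a_t = (5100 + 26600)/2 = 15850 km.
Half the transfer-orbit period gives t = π√(a_t³/μ) = 30290 s.
Converting: 30290 s ÷ 3600 s/hour = 8.41 hours.

t = 8.41 hours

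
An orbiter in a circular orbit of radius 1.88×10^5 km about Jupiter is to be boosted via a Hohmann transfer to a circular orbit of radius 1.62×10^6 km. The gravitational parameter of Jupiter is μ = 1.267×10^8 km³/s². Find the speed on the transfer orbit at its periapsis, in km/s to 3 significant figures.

v = 34.8 km/s

Transfer-ellipse semi-major axis a_t = (r₁ + r₂)/2 = (1.880×10^5 + 1.620×10^6)/2 = 9.040×10^5 km.
The periapsis of the transfer ellipse is at r = 1.880×10^5 km.
From the vis-viva equation, v = √[μ(2/r − 1/a_t)] = 34.75 km/s.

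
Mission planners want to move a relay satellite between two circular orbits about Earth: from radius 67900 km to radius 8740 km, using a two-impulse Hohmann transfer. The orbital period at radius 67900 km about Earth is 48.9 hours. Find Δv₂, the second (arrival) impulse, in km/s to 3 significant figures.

From Kepler's third law T² = 4π²r³/μ at r = 67900 km, T = 48.9 hours = 48.9 × 3600 s = 1.7604×10^5 s: μ = 4π²r³/T² = 3.98792×10^5 km³/s².
Semi-major axis of the transfer orbit: a_t = (67900 + 8740)/2 = 38320 km.
Circular speed at r = 8740 km: v_c = √(μ/r) = 6.755 km/s.
Transfer-orbit speed at the same r (vis-viva, a = a_t): v_t = √[μ(2/r − 1/a_t)] = 8.992 km/s.
Δv₂ = |v_t − v_c| = |8.992 − 6.755| = 2.237 km/s.

Δv₂ = 2.24 km/s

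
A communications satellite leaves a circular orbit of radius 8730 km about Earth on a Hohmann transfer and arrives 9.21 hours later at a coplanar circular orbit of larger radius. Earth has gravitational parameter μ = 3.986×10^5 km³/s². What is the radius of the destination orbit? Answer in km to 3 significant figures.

Transfer time t = 9.21 hours = 33156 s, and t = π√(a_t³/μ).
So a_t = (μ t²/π²)^(1/3) = (3.986×10^5 × (33156)² / π²)^(1/3) = 35410 km.
Since a_t = (r₁ + r₂)/2, r₂ = 2a_t − r₁ = 2×35410 − 8730 = 62090 km.

r₂ = 62100 km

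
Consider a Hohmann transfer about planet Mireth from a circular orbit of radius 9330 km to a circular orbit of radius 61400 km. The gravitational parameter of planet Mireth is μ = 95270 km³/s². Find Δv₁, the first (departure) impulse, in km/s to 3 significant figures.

Semi-major axis of the transfer orbit: a_t = (9330 + 61400)/2 = 35365 km.
On the circular orbit at r = 9330 km, v_c = √(μ/r) = 3.1955 km/s.
Vis-viva on the transfer ellipse at r = 9330 km gives v_t = √[μ(2/r − 1/a_t)] = 4.2105 km/s.
Δv₁ = |v_t − v_c| = |4.2105 − 3.1955| = 1.015 km/s.

Δv₁ = 1.02 km/s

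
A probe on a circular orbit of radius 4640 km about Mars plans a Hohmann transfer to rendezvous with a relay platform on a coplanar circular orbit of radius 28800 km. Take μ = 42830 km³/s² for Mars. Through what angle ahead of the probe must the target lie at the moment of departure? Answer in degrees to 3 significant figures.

The Hohmann ellipse has a_t = (r₁ + r₂)/2 = 16720 km.
The half-period of the transfer ellipse is t = π√(a_t³/μ) = 32819 s.
Target angular speed ω₂ = √(μ/r₂³) = 4.2343×10^-5 rad/s.
Angle swept by the target during transfer: ω₂·t = 1.3897 rad = 79.62°.
The probe traverses 180° on the transfer ellipse, so the target must lead by 180° − 79.62° = 100°.

φ = 100°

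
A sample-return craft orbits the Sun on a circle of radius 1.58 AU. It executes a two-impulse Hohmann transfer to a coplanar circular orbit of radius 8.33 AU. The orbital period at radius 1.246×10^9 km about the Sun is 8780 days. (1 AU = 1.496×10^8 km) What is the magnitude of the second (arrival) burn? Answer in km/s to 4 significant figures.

Δv₂ = 4.492 km/s

From Kepler's third law T² = 4π²r³/μ at r = 1.246×10^9 km, T = 8780 days = 8780 × 86400 s = 7.58592×10^8 s: μ = 4π²r³/T² = 1.32708×10^11 km³/s².
In km: r₁ = 1.58 × 1.496×10^8 = 2.36368×10^8 km; r₂ = 8.33 × 1.496×10^8 = 1.246168×10^9 km.
Semi-major axis of the transfer orbit: a_t = (2.36368×10^8 + 1.246168×10^9)/2 = 7.41268×10^8 km.
On the circular orbit at r = 1.246168×10^9 km, v_c = √(μ/r) = 10.3195 km/s.
Transfer-orbit speed at the same r (vis-viva, a = a_t): v_t = √[μ(2/r − 1/a_t)] = 5.82730 km/s.
Δv₂ = |v_t − v_c| = |5.82730 − 10.3195| = 4.492 km/s.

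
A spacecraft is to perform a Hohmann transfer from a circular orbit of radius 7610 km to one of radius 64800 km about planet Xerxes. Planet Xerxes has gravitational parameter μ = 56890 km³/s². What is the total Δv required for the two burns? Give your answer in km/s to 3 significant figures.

Semi-major axis of the transfer orbit: a_t = (7610 + 64800)/2 = 36205 km.
At r₁ the circular-orbit speed is v₁ = √(μ/r₁) = 2.7342 km/s.
On the transfer ellipse at r₁, vis-viva equation gives v_p = √[μ(2/r₁ − 1/a_t)] = 3.6579 km/s.
First burn Δv₁ = |v_p − v₁| = 0.9237 km/s.
Circular speed at r₂: v₂ = √(μ/r₂) = 0.9370 km/s.
Transfer-orbit speed at r₂: v_a = √[μ(2/r₂ − 1/a_t)] = 0.4296 km/s.
Second burn Δv₂ = |v₂ − v_a| = 0.5074 km/s.
Total Δv = Δv₁ + Δv₂ = 1.431 km/s.

Δv = 1.43 km/s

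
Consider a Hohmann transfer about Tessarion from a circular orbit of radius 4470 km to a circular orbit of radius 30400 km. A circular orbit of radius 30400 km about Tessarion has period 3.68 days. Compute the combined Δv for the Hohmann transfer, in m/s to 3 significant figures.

Δv = 799 m/s

From Kepler's third law T² = 4π²r³/μ at r = 30400 km, T = 3.68 days = 3.68 × 86400 s = 3.17952×10^5 s: μ = 4π²r³/T² = 10971.3 km³/s².
Semi-major axis of the transfer orbit: a_t = (4470 + 30400)/2 = 17435 km.
At r₁ the circular-orbit speed is v₁ = √(μ/r₁) = 1.566661 km/s.
On the transfer ellipse at r₁, vis-viva equation gives v_p = √[μ(2/r₁ − 1/a_t)] = 2.068715 km/s.
First burn Δv₁ = |v_p − v₁| = 0.50205 km/s.
Circular speed at r₂: v₂ = √(μ/r₂) = 0.600747 km/s.
Transfer-orbit speed at r₂: v_a = √[μ(2/r₂ − 1/a_t)] = 0.304183 km/s.
Second burn Δv₂ = |v₂ − v_a| = 0.29656 km/s.
Total Δv = Δv₁ + Δv₂ = 0.7986 km/s.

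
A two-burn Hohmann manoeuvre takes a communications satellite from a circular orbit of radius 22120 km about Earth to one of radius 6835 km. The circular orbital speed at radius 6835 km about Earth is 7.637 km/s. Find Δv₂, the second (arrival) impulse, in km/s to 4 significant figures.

From the circular-orbit relation v² = μ/r at r = 6835 km: μ = v²r = (7.637)² × 6835 = 3.98643×10^5 km³/s².
Transfer-ellipse semi-major axis a_t = (r₁ + r₂)/2 = (22120 + 6835)/2 = 14477.5 km.
Circular speed at r = 6835 km: v_c = √(μ/r) = 7.637 km/s.
Transfer-orbit speed at the same r (vis-viva, a = a_t): v_t = √[μ(2/r − 1/a_t)] = 9.440 km/s.
Δv₂ = |v_t − v_c| = |9.440 − 7.637| = 1.803 km/s.

Δv₂ = 1.803 km/s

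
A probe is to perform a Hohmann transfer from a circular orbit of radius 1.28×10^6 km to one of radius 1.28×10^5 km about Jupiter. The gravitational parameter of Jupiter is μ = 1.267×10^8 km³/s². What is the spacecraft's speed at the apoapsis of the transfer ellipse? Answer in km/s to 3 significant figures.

v = 4.24 km/s

Transfer-ellipse semi-major axis a_t = (r₁ + r₂)/2 = (1.280×10^6 + 1.280×10^5)/2 = 7.040×10^5 km.
The apoapsis of the transfer ellipse is at r = 1.280×10^6 km.
Applying v² = μ(2/r − 1/a_t): v = 4.242 km/s.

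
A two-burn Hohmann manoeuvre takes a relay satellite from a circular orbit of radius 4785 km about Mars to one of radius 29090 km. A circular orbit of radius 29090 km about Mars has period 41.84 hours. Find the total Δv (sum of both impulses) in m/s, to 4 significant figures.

From Kepler's third law T² = 4π²r³/μ at r = 29090 km, T = 41.84 hours = 41.84 × 3600 s = 1.50624×10^5 s: μ = 4π²r³/T² = 42835.4 km³/s².
Transfer-ellipse semi-major axis a_t = (r₁ + r₂)/2 = (4785 + 29090)/2 = 16937.5 km.
At r₁ the circular-orbit speed is v₁ = √(μ/r₁) = 2.9920 km/s.
On the transfer ellipse at r₁, v² = μ(2/r − 1/a) gives v_p = √[μ(2/r₁ − 1/a_t)] = 3.9211 km/s.
First burn Δv₁ = |v_p − v₁| = 0.9291 km/s.
At r₂, v₂ = √(μ/r₂) = 1.2135 km/s.
Transfer-orbit speed at r₂: v_a = √[μ(2/r₂ − 1/a_t)] = 0.64498 km/s.
Second burn Δv₂ = |v₂ − v_a| = 0.5685 km/s.
Δv = Δv₁ + Δv₂ = 0.9291 + 0.5685 = 1.498 km/s.

Δv = 1498 m/s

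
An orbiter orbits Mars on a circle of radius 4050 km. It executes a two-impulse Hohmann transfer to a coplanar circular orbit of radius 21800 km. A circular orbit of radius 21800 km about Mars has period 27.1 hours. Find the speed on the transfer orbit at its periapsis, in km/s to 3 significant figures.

From Kepler's third law T² = 4π²r³/μ at r = 21800 km, T = 27.1 hours = 27.1 × 3600 s = 97560 s: μ = 4π²r³/T² = 42972.0 km³/s².
The Hohmann ellipse has a_t = (r₁ + r₂)/2 = 12925 km.
The periapsis of the transfer ellipse is at r = 4050 km.
Applying v² = μ(2/r − 1/a_t): v = 4.230 km/s.

v = 4.23 km/s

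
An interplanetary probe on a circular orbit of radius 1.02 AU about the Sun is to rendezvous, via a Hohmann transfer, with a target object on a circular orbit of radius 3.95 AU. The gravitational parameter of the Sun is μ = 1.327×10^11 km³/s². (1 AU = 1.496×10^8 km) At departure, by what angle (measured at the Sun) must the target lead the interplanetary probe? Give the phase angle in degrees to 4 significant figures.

φ = 90.18°

In km: r₁ = 1.02 × 1.496×10^8 = 1.52592×10^8 km; r₂ = 3.95 × 1.496×10^8 = 5.9092×10^8 km.
Semi-major axis of the transfer orbit: a_t = (1.52592×10^8 + 5.9092×10^8)/2 = 3.71756×10^8 km.
The half-period of the transfer ellipse is t = π√(a_t³/μ) = 6.18161×10^7 s.
The target's mean motion on its circular orbit is ω₂ = √(μ/r₂³) = 2.53596×10^-8 rad/s.
Angle swept by the target during transfer: ω₂·t = 1.5676 rad = 89.82°.
Arrival is 180° from departure on the ellipse, so φ = 180° − 89.82° = 90.18°.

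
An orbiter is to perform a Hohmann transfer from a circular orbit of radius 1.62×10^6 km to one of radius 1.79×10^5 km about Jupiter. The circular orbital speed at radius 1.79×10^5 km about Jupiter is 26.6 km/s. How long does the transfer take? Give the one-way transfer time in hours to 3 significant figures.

From the circular-orbit relation v² = μ/r at r = 1.79×10^5 km: μ = v²r = (26.6)² × 1.79×10^5 = 1.26653×10^8 km³/s².
The Hohmann ellipse has a_t = (r₁ + r₂)/2 = 8.995×10^5 km.
Transfer time t = π√(a_t³/μ) = π√((8.995×10^5)³ / 1.26653×10^8) = 2.3815×10^5 s.
Converting: 2.3815×10^5 s ÷ 3600 s/hour = 66.2 hours.

t = 66.2 hours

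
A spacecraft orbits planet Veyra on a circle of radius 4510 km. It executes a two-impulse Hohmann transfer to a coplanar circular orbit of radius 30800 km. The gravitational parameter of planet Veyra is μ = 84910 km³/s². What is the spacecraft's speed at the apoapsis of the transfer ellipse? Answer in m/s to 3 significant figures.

v = 839 m/s

Transfer-ellipse semi-major axis a_t = (r₁ + r₂)/2 = (4510 + 30800)/2 = 17655 km.
The apoapsis of the transfer ellipse is at r = 30800 km.
Applying v² = μ(2/r − 1/a_t): v = 0.8392 km/s.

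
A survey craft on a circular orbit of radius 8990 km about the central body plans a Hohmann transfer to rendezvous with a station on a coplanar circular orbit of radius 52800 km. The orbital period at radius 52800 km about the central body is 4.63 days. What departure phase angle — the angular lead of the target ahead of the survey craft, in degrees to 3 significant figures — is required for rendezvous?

From Kepler's third law T² = 4π²r³/μ at r = 52800 km, T = 4.63 days = 4.63 × 86400 s = 4.00032×10^5 s: μ = 4π²r³/T² = 36313.8 km³/s².
The Hohmann ellipse has a_t = (r₁ + r₂)/2 = 30895 km.
Transfer time t = π√(a_t³/μ) = 89525.4 s.
Target angular speed ω₂ = √(μ/r₂³) = 1.57067×10^-5 rad/s.
Angle swept by the target during transfer: ω₂·t = 1.40615 rad = 80.57°.
Arrival is 180° from departure on the ellipse, so φ = 180° − 80.57° = 99.4°.

φ = 99.4°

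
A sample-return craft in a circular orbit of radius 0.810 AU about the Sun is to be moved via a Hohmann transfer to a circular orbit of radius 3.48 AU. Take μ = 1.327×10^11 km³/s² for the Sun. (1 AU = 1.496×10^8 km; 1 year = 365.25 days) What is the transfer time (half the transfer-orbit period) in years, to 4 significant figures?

In km: r₁ = 0.810 × 1.496×10^8 = 1.21176×10^8 km; r₂ = 3.48 × 1.496×10^8 = 5.20608×10^8 km.
The Hohmann ellipse has a_t = (r₁ + r₂)/2 = 3.20892×10^8 km.
Transfer time t = π√(a_t³/μ) = π√((3.20892×10^8)³ / 1.327×10^11) = 4.957×10^7 s.
Converting: 4.957×10^7 s ÷ 3.15576×10^7 s/year (365.25 × 86400) = 1.571 years.

t = 1.571 years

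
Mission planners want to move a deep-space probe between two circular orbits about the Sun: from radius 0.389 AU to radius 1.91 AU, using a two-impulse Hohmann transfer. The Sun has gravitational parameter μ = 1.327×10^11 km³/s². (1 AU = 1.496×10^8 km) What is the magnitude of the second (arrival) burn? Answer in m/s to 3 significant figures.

In km: r₁ = 0.389 × 1.496×10^8 = 5.81944×10^7 km; r₂ = 1.91 × 1.496×10^8 = 2.85736×10^8 km.
The Hohmann ellipse has a_t = (r₁ + r₂)/2 = 1.719652×10^8 km.
On the circular orbit at r = 2.85736×10^8 km, v_c = √(μ/r) = 21.550 km/s.
Transfer-orbit speed at the same r (vis-viva, a = a_t): v_t = √[μ(2/r − 1/a_t)] = 12.536 km/s.
Δv₂ = |v_t − v_c| = |12.536 − 21.550| = 9.014 km/s.

Δv₂ = 9010 m/s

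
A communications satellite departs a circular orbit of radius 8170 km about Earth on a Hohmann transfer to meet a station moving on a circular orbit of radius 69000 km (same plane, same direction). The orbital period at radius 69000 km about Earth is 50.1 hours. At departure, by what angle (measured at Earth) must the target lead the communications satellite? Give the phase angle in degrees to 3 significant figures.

From Kepler's third law T² = 4π²r³/μ at r = 69000 km, T = 50.1 hours = 50.1 × 3600 s = 1.8036×10^5 s: μ = 4π²r³/T² = 3.98682×10^5 km³/s².
Transfer-ellipse semi-major axis a_t = (r₁ + r₂)/2 = (8170 + 69000)/2 = 38585 km.
Transfer time t = π√(a_t³/μ) = 37711 s.
The target's mean motion on its circular orbit is ω₂ = √(μ/r₂³) = 3.4837×10^-5 rad/s.
Angle swept by the target during transfer: ω₂·t = 1.3137 rad = 75.27°.
Arrival is 180° from departure on the ellipse, so φ = 180° − 75.27° = 105°.

φ = 105°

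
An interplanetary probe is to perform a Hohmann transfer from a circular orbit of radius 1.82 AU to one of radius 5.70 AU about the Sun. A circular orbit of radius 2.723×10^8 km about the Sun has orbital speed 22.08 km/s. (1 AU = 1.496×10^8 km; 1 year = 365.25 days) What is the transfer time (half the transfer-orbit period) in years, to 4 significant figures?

t = 3.645 years

From the circular-orbit relation v² = μ/r at r = 2.723×10^8 km: μ = v²r = (22.08)² × 2.723×10^8 = 1.32753×10^11 km³/s².
In km: r₁ = 1.82 × 1.496×10^8 = 2.72272×10^8 km; r₂ = 5.70 × 1.496×10^8 = 8.5272×10^8 km.
The Hohmann ellipse has a_t = (r₁ + r₂)/2 = 5.62496×10^8 km.
Half the transfer-orbit period gives t = π√(a_t³/μ) = 1.1503×10^8 s.
Converting: 1.1503×10^8 s ÷ 3.15576×10^7 s/year (365.25 × 86400) = 3.645 years.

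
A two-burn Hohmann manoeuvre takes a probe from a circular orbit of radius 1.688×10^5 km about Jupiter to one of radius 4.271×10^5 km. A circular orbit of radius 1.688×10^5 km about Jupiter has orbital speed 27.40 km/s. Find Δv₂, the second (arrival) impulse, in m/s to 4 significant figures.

From the circular-orbit relation v² = μ/r at r = 1.688×10^5 km: μ = v²r = (27.40)² × 1.688×10^5 = 1.26728×10^8 km³/s².
Semi-major axis of the transfer orbit: a_t = (1.688×10^5 + 4.271×10^5)/2 = 2.9795×10^5 km.
On the circular orbit at r = 4.271×10^5 km, v_c = √(μ/r) = 17.23 km/s.
Vis-viva on the transfer ellipse at r = 4.271×10^5 km gives v_t = √[μ(2/r − 1/a_t)] = 12.97 km/s.
Δv₂ = |v_t − v_c| = |12.97 − 17.23| = 4.260 km/s.

Δv₂ = 4260 m/s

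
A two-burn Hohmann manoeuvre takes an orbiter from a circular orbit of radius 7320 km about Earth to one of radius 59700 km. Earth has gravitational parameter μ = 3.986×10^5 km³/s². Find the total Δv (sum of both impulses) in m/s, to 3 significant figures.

Semi-major axis of the transfer orbit: a_t = (7320 + 59700)/2 = 33510 km.
Circular speed at r₁: v₁ = √(μ/r₁) = √(3.986×10^5/7320) = 7.379 km/s.
On the transfer ellipse at r₁, vis-viva equation gives v_p = √[μ(2/r₁ − 1/a_t)] = 9.849 km/s.
First burn Δv₁ = |v_p − v₁| = 2.470 km/s.
Circular speed at r₂: v₂ = √(μ/r₂) = 2.584 km/s.
Transfer-orbit speed at r₂: v_a = √[μ(2/r₂ − 1/a_t)] = 1.208 km/s.
Second burn Δv₂ = |v₂ − v_a| = 1.376 km/s.
Total Δv = Δv₁ + Δv₂ = 3.846 km/s.

Δv = 3850 m/s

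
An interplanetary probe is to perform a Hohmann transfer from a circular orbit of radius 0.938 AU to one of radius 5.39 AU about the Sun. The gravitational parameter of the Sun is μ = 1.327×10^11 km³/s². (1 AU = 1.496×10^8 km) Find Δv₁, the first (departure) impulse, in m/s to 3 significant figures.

In km: r₁ = 0.938 × 1.496×10^8 = 1.403248×10^8 km; r₂ = 5.39 × 1.496×10^8 = 8.06344×10^8 km.
Semi-major axis of the transfer orbit: a_t = (1.403248×10^8 + 8.06344×10^8)/2 = 4.733344×10^8 km.
Circular speed at r = 1.403248×10^8 km: v_c = √(μ/r) = 30.752 km/s.
Transfer-orbit speed at the same r (vis-viva, a = a_t): v_t = √[μ(2/r − 1/a_t)] = 40.137 km/s.
Δv₁ = |v_t − v_c| = |40.137 − 30.752| = 9.385 km/s.

Δv₁ = 9390 m/s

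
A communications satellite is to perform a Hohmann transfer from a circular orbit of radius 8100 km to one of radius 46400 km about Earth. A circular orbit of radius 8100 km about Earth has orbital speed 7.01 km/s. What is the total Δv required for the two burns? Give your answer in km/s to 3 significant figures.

Δv = 3.47 km/s

From the circular-orbit relation v² = μ/r at r = 8100 km: μ = v²r = (7.01)² × 8100 = 3.98035×10^5 km³/s².
Transfer-ellipse semi-major axis a_t = (r₁ + r₂)/2 = (8100 + 46400)/2 = 27250 km.
At r₁ the circular-orbit speed is v₁ = √(μ/r₁) = 7.010 km/s.
Transfer-orbit speed at r₁ (v² = μ(2/r − 1/a)): v_p = √[μ(2/r₁ − 1/a_t)] = 9.147 km/s.
First burn Δv₁ = |v_p − v₁| = 2.137 km/s.
Circular speed at r₂: v₂ = √(μ/r₂) = 2.929 km/s.
Transfer-orbit speed at r₂: v_a = √[μ(2/r₂ − 1/a_t)] = 1.597 km/s.
Second burn Δv₂ = |v₂ − v_a| = 1.332 km/s.
Δv = Δv₁ + Δv₂ = 2.137 + 1.332 = 3.469 km/s.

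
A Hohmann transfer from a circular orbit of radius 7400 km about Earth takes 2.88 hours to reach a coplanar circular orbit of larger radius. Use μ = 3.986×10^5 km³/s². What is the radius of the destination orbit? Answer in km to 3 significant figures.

r₂ = 25200 km

Transfer time t = 2.88 hours = 10368 s, and t = π√(a_t³/μ).
So a_t = (μ t²/π²)^(1/3) = (3.986×10^5 × (10368)² / π²)^(1/3) = 16313 km.
Since a_t = (r₁ + r₂)/2, r₂ = 2a_t − r₁ = 2×16313 − 7400 = 25226 km.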